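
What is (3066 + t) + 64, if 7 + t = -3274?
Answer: -151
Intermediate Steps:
t = -3281 (t = -7 - 3274 = -3281)
(3066 + t) + 64 = (3066 - 3281) + 64 = -215 + 64 = -151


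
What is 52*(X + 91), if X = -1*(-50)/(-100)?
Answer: 4706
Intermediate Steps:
X = -½ (X = 50*(-1/100) = -½ ≈ -0.50000)
52*(X + 91) = 52*(-½ + 91) = 52*(181/2) = 4706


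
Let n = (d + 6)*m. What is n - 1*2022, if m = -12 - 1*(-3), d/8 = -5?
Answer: -1716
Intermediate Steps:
d = -40 (d = 8*(-5) = -40)
m = -9 (m = -12 + 3 = -9)
n = 306 (n = (-40 + 6)*(-9) = -34*(-9) = 306)
n - 1*2022 = 306 - 1*2022 = 306 - 2022 = -1716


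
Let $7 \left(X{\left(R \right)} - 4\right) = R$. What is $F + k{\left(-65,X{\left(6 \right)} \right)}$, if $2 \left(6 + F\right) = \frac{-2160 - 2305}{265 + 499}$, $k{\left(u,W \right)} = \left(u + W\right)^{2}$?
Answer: $\frac{270156231}{74872} \approx 3608.2$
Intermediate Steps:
$X{\left(R \right)} = 4 + \frac{R}{7}$
$k{\left(u,W \right)} = \left(W + u\right)^{2}$
$F = - \frac{13633}{1528}$ ($F = -6 + \frac{\left(-2160 - 2305\right) \frac{1}{265 + 499}}{2} = -6 + \frac{\left(-4465\right) \frac{1}{764}}{2} = -6 + \frac{1}{2} \left(- \frac{4465}{764}\right) = -6 - \frac{4465}{1528} = - \frac{13633}{1528} \approx -8.9221$)
$F + k{\left(-65,X{\left(6 \right)} \right)} = - \frac{13633}{1528} + \left(\left(4 + \frac{1}{7} \cdot 6\right) - 65\right)^{2} = - \frac{13633}{1528} + \left(\left(4 + \frac{6}{7}\right) - 65\right)^{2} = - \frac{13633}{1528} + \left(\frac{34}{7} - 65\right)^{2} = - \frac{13633}{1528} + \left(- \frac{421}{7}\right)^{2} = - \frac{13633}{1528} + \frac{177241}{49} = \frac{270156231}{74872}$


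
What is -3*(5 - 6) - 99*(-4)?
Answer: 399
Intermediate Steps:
-3*(5 - 6) - 99*(-4) = -3*(-1) + 396 = 3 + 396 = 399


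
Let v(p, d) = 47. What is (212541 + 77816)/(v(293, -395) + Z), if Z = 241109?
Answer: 290357/241156 ≈ 1.2040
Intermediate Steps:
(212541 + 77816)/(v(293, -395) + Z) = (212541 + 77816)/(47 + 241109) = 290357/241156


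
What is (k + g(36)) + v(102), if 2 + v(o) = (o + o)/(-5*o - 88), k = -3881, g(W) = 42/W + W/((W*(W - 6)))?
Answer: -5803801/1495 ≈ -3882.1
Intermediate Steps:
g(W) = 1/(-6 + W) + 42/W (g(W) = 42/W + W/((W*(-6 + W))) = 42/W + W*(1/(W*(-6 + W))) = 42/W + 1/(-6 + W) = 1/(-6 + W) + 42/W)
v(o) = -2 + 2*o/(-88 - 5*o) (v(o) = -2 + (o + o)/(-5*o - 88) = -2 + (2*o)/(-88 - 5*o) = -2 + 2*o/(-88 - 5*o))
(k + g(36)) + v(102) = (-3881 + (-252 + 43*36)/(36*(-6 + 36))) + 4*(-44 - 3*102)/(88 + 5*102) = (-3881 + (1/36)*(-252 + 1548)/30) + 4*(-44 - 306)/(88 + 510) = (-3881 + (1/36)*(1/30)*1296) + 4*(-350)/598 = (-3881 + 6/5) + 4*(1/598)*(-350) = -19399/5 - 700/299 = -5803801/1495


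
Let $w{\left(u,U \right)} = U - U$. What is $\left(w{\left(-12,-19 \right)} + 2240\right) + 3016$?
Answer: $5256$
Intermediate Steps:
$w{\left(u,U \right)} = 0$
$\left(w{\left(-12,-19 \right)} + 2240\right) + 3016 = \left(0 + 2240\right) + 3016 = 2240 + 3016 = 5256$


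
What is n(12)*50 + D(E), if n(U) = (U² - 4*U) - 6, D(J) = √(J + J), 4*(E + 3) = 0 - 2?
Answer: 4500 + I*√7 ≈ 4500.0 + 2.6458*I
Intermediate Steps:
E = -7/2 (E = -3 + (0 - 2)/4 = -3 + (¼)*(-2) = -3 - ½ = -7/2 ≈ -3.5000)
D(J) = √2*√J (D(J) = √(2*J) = √2*√J)
n(U) = -6 + U² - 4*U
n(12)*50 + D(E) = (-6 + 12² - 4*12)*50 + √2*√(-7/2) = (-6 + 144 - 48)*50 + √2*(I*√14/2) = 90*50 + I*√7 = 4500 + I*√7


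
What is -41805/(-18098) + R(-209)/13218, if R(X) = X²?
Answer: 335779307/59804841 ≈ 5.6146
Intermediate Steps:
-41805/(-18098) + R(-209)/13218 = -41805/(-18098) + (-209)²/13218 = -41805*(-1/18098) + 43681*(1/13218) = 41805/18098 + 43681/13218 = 335779307/59804841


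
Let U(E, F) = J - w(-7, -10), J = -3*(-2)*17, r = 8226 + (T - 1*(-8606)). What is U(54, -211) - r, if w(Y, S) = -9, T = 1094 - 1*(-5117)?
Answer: -22932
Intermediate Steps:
T = 6211 (T = 1094 + 5117 = 6211)
r = 23043 (r = 8226 + (6211 - 1*(-8606)) = 8226 + (6211 + 8606) = 8226 + 14817 = 23043)
J = 102 (J = 6*17 = 102)
U(E, F) = 111 (U(E, F) = 102 - 1*(-9) = 102 + 9 = 111)
U(54, -211) - r = 111 - 1*23043 = 111 - 23043 = -22932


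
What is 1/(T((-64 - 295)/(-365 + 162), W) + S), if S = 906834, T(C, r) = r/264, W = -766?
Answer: 132/119701705 ≈ 1.1027e-6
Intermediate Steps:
T(C, r) = r/264 (T(C, r) = r*(1/264) = r/264)
1/(T((-64 - 295)/(-365 + 162), W) + S) = 1/((1/264)*(-766) + 906834) = 1/(-383/132 + 906834) = 1/(119701705/132) = 132/119701705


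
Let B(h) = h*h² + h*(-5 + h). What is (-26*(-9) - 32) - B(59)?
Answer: -208363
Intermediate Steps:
B(h) = h³ + h*(-5 + h)
(-26*(-9) - 32) - B(59) = (-26*(-9) - 32) - 59*(-5 + 59 + 59²) = (234 - 32) - 59*(-5 + 59 + 3481) = 202 - 59*3535 = 202 - 1*208565 = 202 - 208565 = -208363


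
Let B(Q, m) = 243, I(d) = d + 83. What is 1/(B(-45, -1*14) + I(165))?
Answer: 1/491 ≈ 0.0020367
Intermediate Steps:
I(d) = 83 + d
1/(B(-45, -1*14) + I(165)) = 1/(243 + (83 + 165)) = 1/(243 + 248) = 1/491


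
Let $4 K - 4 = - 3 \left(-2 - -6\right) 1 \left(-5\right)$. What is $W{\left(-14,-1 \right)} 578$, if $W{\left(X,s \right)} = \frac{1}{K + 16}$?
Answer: $\frac{289}{16} \approx 18.063$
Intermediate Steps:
$K = 16$ ($K = 1 + \frac{\left(-3\right) \left(-2 - -6\right) 1 \left(-5\right)}{4} = 1 + \frac{\left(-3\right) \left(-2 + 6\right) 1 \left(-5\right)}{4} = 1 + \frac{\left(-3\right) 4 \cdot 1 \left(-5\right)}{4} = 1 + \frac{\left(-3\right) 4 \left(-5\right)}{4} = 1 + \frac{\left(-3\right) \left(-20\right)}{4} = 1 + \frac{1}{4} \cdot 60 = 1 + 15 = 16$)
$W{\left(X,s \right)} = \frac{1}{32}$ ($W{\left(X,s \right)} = \frac{1}{16 + 16} = \frac{1}{32}$)
$W{\left(-14,-1 \right)} 578 = \frac{1}{32} \cdot 578 = \frac{289}{16}$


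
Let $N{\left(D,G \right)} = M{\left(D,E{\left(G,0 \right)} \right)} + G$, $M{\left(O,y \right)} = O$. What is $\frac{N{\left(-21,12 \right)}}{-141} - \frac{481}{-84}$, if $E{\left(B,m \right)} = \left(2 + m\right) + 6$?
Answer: $\frac{22859}{3948} \approx 5.79$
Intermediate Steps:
$E{\left(B,m \right)} = 8 + m$
$N{\left(D,G \right)} = D + G$
$\frac{N{\left(-21,12 \right)}}{-141} - \frac{481}{-84} = \frac{-21 + 12}{-141} - \frac{481}{-84} = \left(-9\right) \left(- \frac{1}{141}\right) - - \frac{481}{84} = \frac{3}{47} + \frac{481}{84} = \frac{22859}{3948}$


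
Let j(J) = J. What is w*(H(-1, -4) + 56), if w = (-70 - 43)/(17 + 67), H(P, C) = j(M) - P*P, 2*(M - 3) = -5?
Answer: -4181/56 ≈ -74.661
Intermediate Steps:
M = ½ (M = 3 + (½)*(-5) = 3 - 5/2 = ½ ≈ 0.50000)
H(P, C) = ½ - P² (H(P, C) = ½ - P*P = ½ - P²)
w = -113/84 ≈ -1.3452
w*(H(-1, -4) + 56) = -113*((½ - 1*(-1)²) + 56)/84 = -113*((½ - 1*1) + 56)/84 = -113*((½ - 1) + 56)/84 = -113*(-½ + 56)/84 = -113/84*111/2 = -4181/56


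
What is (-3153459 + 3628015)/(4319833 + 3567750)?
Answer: 474556/7887583 ≈ 0.060165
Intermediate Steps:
(-3153459 + 3628015)/(4319833 + 3567750) = 474556/7887583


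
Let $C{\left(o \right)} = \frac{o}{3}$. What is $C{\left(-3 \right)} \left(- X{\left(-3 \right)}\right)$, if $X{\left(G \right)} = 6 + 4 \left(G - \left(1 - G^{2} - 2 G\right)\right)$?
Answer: $2$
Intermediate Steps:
$C{\left(o \right)} = \frac{o}{3}$ ($C{\left(o \right)} = o \frac{1}{3} = \frac{o}{3}$)
$X{\left(G \right)} = 2 + 4 G^{2} + 12 G$ ($X{\left(G \right)} = 6 + 4 \left(G + \left(-1 + G^{2} + 2 G\right)\right) = 6 + 4 \left(-1 + G^{2} + 3 G\right) = 6 + \left(-4 + 4 G^{2} + 12 G\right) = 2 + 4 G^{2} + 12 G$)
$C{\left(-3 \right)} \left(- X{\left(-3 \right)}\right) = \frac{1}{3} \left(-3\right) \left(- (2 + 4 \left(-3\right)^{2} + 12 \left(-3\right))\right) = - \left(-1\right) \left(2 + 4 \cdot 9 - 36\right) = - \left(-1\right) \left(2 + 36 - 36\right) = - \left(-1\right) 2 = \left(-1\right) \left(-2\right) = 2$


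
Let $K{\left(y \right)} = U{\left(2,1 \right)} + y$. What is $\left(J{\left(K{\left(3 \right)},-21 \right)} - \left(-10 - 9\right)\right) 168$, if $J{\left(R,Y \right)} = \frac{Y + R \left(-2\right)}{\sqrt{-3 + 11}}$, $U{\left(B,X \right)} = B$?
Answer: $3192 - 1302 \sqrt{2} \approx 1350.7$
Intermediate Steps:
$K{\left(y \right)} = 2 + y$
$J{\left(R,Y \right)} = \frac{\sqrt{2} \left(Y - 2 R\right)}{4}$ ($J{\left(R,Y \right)} = \frac{Y - 2 R}{\sqrt{8}} = \frac{Y - 2 R}{2 \sqrt{2}} = \left(Y - 2 R\right) \frac{\sqrt{2}}{4} = \frac{\sqrt{2} \left(Y - 2 R\right)}{4}$)
$\left(J{\left(K{\left(3 \right)},-21 \right)} - \left(-10 - 9\right)\right) 168 = \left(\frac{\sqrt{2} \left(-21 - 2 \left(2 + 3\right)\right)}{4} - \left(-10 - 9\right)\right) 168 = \left(\frac{\sqrt{2} \left(-21 - 10\right)}{4} - -19\right) 168 = \left(\frac{\sqrt{2} \left(-21 - 10\right)}{4} + 19\right) 168 = \left(\frac{1}{4} \sqrt{2} \left(-31\right) + 19\right) 168 = \left(- \frac{31 \sqrt{2}}{4} + 19\right) 168 = \left(19 - \frac{31 \sqrt{2}}{4}\right) 168 = 3192 - 1302 \sqrt{2}$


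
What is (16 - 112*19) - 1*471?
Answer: -2583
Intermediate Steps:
(16 - 112*19) - 1*471 = (16 - 2128) - 471 = -2112 - 471 = -2583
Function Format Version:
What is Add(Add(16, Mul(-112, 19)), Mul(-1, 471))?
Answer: -2583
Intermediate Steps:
Add(Add(16, Mul(-112, 19)), Mul(-1, 471)) = Add(Add(16, -2128), -471) = Add(-2112, -471) = -2583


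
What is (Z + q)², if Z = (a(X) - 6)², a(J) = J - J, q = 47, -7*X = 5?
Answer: 6889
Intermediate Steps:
X = -5/7 (X = -⅐*5 = -5/7 ≈ -0.71429)
a(J) = 0
Z = 36 (Z = (0 - 6)² = (-6)² = 36)
(Z + q)² = (36 + 47)² = 83² = 6889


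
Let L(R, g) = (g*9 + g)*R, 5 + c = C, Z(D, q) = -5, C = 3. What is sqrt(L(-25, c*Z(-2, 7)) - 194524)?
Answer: 4*I*sqrt(12314) ≈ 443.87*I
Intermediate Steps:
c = -2 (c = -5 + 3 = -2)
L(R, g) = 10*R*g (L(R, g) = (9*g + g)*R = (10*g)*R = 10*R*g)
sqrt(L(-25, c*Z(-2, 7)) - 194524) = sqrt(10*(-25)*(-2*(-5)) - 194524) = sqrt(10*(-25)*10 - 194524) = sqrt(-2500 - 194524) = sqrt(-197024) = 4*I*sqrt(12314)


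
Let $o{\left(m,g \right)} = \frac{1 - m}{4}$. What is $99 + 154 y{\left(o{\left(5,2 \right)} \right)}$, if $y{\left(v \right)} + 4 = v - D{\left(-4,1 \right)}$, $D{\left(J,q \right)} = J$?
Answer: $-55$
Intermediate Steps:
$o{\left(m,g \right)} = \frac{1}{4} - \frac{m}{4}$ ($o{\left(m,g \right)} = \left(1 - m\right) \frac{1}{4} = \frac{1}{4} - \frac{m}{4}$)
$y{\left(v \right)} = v$ ($y{\left(v \right)} = -4 + \left(v - -4\right) = -4 + \left(v + 4\right) = -4 + \left(4 + v\right) = v$)
$99 + 154 y{\left(o{\left(5,2 \right)} \right)} = 99 + 154 \left(\frac{1}{4} - \frac{5}{4}\right) = 99 + 154 \left(-1\right) = 99 - 154 = -55$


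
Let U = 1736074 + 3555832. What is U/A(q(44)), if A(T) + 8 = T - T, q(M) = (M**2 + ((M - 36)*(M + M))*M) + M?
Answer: -2645953/4 ≈ -6.6149e+5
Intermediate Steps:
U = 5291906
q(M) = M + M**2 + 2*M**2*(-36 + M) (q(M) = (M**2 + ((-36 + M)*(2*M))*M) + M = (M**2 + (2*M*(-36 + M))*M) + M = (M**2 + 2*M**2*(-36 + M)) + M = M + M**2 + 2*M**2*(-36 + M))
A(T) = -8 (A(T) = -8 + (T - T) = -8 + 0 = -8)
U/A(q(44)) = 5291906/(-8) = 5291906*(-1/8) = -2645953/4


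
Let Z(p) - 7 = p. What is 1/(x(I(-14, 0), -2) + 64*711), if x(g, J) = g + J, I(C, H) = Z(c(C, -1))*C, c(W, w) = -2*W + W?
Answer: 1/45208 ≈ 2.2120e-5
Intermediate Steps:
c(W, w) = -W
Z(p) = 7 + p
I(C, H) = C*(7 - C) (I(C, H) = (7 - C)*C = C*(7 - C))
x(g, J) = J + g
1/(x(I(-14, 0), -2) + 64*711) = 1/((-2 - 14*(7 - 1*(-14))) + 64*711) = 1/((-2 - 14*(7 + 14)) + 45504) = 1/((-2 - 14*21) + 45504) = 1/((-2 - 294) + 45504) = 1/(-296 + 45504) = 1/45208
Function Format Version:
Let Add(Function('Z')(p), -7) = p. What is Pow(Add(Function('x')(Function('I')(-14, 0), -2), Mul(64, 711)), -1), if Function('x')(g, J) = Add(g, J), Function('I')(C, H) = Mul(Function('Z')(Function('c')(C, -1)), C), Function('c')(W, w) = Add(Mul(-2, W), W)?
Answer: Rational(1, 45208) ≈ 2.2120e-5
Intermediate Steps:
Function('c')(W, w) = Mul(-1, W)
Function('Z')(p) = Add(7, p)
Function('I')(C, H) = Mul(C, Add(7, Mul(-1, C))) (Function('I')(C, H) = Mul(Add(7, Mul(-1, C)), C) = Mul(C, Add(7, Mul(-1, C))))
Function('x')(g, J) = Add(J, g)
Pow(Add(Function('x')(Function('I')(-14, 0), -2), Mul(64, 711)), -1) = Pow(Add(Add(-2, Mul(-14, Add(7, Mul(-1, -14)))), Mul(64, 711)), -1) = Pow(Add(Add(-2, Mul(-14, Add(7, 14))), 45504), -1) = Pow(Add(Add(-2, Mul(-14, 21)), 45504), -1) = Pow(Add(Add(-2, -294), 45504), -1) = Pow(Add(-296, 45504), -1) = Pow(45208, -1) = Rational(1, 45208)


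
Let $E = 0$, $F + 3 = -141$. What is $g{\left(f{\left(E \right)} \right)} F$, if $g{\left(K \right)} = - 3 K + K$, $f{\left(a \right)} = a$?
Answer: $0$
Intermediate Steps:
$F = -144$ ($F = -3 - 141 = -144$)
$g{\left(K \right)} = - 2 K$
$g{\left(f{\left(E \right)} \right)} F = \left(-2\right) 0 \left(-144\right) = 0 \left(-144\right) = 0$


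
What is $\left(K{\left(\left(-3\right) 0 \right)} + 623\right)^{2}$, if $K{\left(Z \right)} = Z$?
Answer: $388129$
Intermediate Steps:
$\left(K{\left(\left(-3\right) 0 \right)} + 623\right)^{2} = \left(\left(-3\right) 0 + 623\right)^{2} = \left(0 + 623\right)^{2} = 623^{2} = 388129$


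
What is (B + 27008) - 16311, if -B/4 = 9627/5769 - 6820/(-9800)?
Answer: 5035274789/471135 ≈ 10688.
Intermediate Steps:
B = -4456306/471135 (B = -4*(9627/5769 - 6820/(-9800)) = -4*(9627*(1/5769) - 6820*(-1/9800)) = -4*(3209/1923 + 341/490) = -4*2228153/942270 = -4456306/471135 ≈ -9.4587)
(B + 27008) - 16311 = (-4456306/471135 + 27008) - 16311 = 12719957774/471135 - 16311 = 5035274789/471135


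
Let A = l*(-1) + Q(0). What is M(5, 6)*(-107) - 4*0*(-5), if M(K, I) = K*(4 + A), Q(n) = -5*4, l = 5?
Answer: 11235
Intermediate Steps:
Q(n) = -20
A = -25 (A = 5*(-1) - 20 = -5 - 20 = -25)
M(K, I) = -21*K (M(K, I) = K*(4 - 25) = K*(-21) = -21*K)
M(5, 6)*(-107) - 4*0*(-5) = -21*5*(-107) - 4*0*(-5) = -105*(-107) + 0*(-5) = 11235 + 0 = 11235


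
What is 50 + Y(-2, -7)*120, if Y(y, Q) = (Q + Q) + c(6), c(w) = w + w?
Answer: -190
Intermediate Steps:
c(w) = 2*w
Y(y, Q) = 12 + 2*Q (Y(y, Q) = (Q + Q) + 2*6 = 2*Q + 12 = 12 + 2*Q)
50 + Y(-2, -7)*120 = 50 + (12 + 2*(-7))*120 = 50 + (12 - 14)*120 = 50 - 2*120 = 50 - 240 = -190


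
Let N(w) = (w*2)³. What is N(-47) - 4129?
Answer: -834713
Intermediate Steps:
N(w) = 8*w³ (N(w) = (2*w)³ = 8*w³)
N(-47) - 4129 = 8*(-47)³ - 4129 = 8*(-103823) - 4129 = -830584 - 4129 = -834713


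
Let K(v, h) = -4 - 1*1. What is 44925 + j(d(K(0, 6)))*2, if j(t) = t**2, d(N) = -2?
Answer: 44933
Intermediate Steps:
K(v, h) = -5 (K(v, h) = -4 - 1 = -5)
44925 + j(d(K(0, 6)))*2 = 44925 + (-2)**2*2 = 44925 + 4*2 = 44925 + 8 = 44933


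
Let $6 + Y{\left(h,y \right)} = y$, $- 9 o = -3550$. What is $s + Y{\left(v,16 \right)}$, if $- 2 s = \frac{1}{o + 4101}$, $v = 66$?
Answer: $\frac{809171}{80918} \approx 9.9999$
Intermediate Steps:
$o = \frac{3550}{9}$ ($o = \left(- \frac{1}{9}\right) \left(-3550\right) = \frac{3550}{9} \approx 394.44$)
$Y{\left(h,y \right)} = -6 + y$
$s = - \frac{9}{80918}$ ($s = - \frac{1}{2 \left(\frac{3550}{9} + 4101\right)} = - \frac{1}{2 \cdot \frac{40459}{9}} = \left(- \frac{1}{2}\right) \frac{9}{40459} = - \frac{9}{80918} \approx -0.00011122$)
$s + Y{\left(v,16 \right)} = - \frac{9}{80918} + \left(-6 + 16\right) = - \frac{9}{80918} + 10 = \frac{809171}{80918}$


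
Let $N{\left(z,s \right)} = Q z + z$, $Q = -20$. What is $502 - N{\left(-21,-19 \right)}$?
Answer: $103$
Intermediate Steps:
$N{\left(z,s \right)} = - 19 z$ ($N{\left(z,s \right)} = - 20 z + z = - 19 z$)
$502 - N{\left(-21,-19 \right)} = 502 - \left(-19\right) \left(-21\right) = 502 - 399 = 103$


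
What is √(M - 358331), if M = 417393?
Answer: √59062 ≈ 243.03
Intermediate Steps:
√(M - 358331) = √(417393 - 358331) = √59062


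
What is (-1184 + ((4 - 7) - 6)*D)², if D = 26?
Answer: 2010724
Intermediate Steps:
(-1184 + ((4 - 7) - 6)*D)² = (-1184 + ((4 - 7) - 6)*26)² = (-1184 + (-3 - 6)*26)² = (-1184 - 9*26)² = (-1184 - 234)² = (-1418)² = 2010724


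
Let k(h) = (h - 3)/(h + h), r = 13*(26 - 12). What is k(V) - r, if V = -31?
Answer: -5625/31 ≈ -181.45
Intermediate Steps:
r = 182 (r = 13*14 = 182)
k(h) = (-3 + h)/(2*h) (k(h) = (-3 + h)/((2*h)) = (-3 + h)*(1/(2*h)) = (-3 + h)/(2*h))
k(V) - r = (½)*(-3 - 31)/(-31) - 1*182 = (½)*(-1/31)*(-34) - 182 = 17/31 - 182 = -5625/31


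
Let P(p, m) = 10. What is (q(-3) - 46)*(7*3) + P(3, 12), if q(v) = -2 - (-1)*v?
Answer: -1061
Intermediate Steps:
q(v) = -2 + v
(q(-3) - 46)*(7*3) + P(3, 12) = ((-2 - 3) - 46)*(7*3) + 10 = (-5 - 46)*21 + 10 = -51*21 + 10 = -1071 + 10 = -1061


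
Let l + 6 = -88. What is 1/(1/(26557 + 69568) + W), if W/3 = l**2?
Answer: 96125/2548081501 ≈ 3.7724e-5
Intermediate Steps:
l = -94 (l = -6 - 88 = -94)
W = 26508 (W = 3*(-94)**2 = 3*8836 = 26508)
1/(1/(26557 + 69568) + W) = 1/(1/(26557 + 69568) + 26508) = 1/(1/96125 + 26508) = 1/(2548081501/96125) = 96125/2548081501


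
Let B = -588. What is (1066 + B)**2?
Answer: 228484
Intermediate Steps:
(1066 + B)**2 = (1066 - 588)**2 = 478**2 = 228484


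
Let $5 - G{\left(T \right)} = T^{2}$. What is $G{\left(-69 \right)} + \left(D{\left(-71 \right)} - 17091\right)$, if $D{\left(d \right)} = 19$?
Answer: $-21828$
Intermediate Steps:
$G{\left(T \right)} = 5 - T^{2}$
$G{\left(-69 \right)} + \left(D{\left(-71 \right)} - 17091\right) = \left(5 - \left(-69\right)^{2}\right) + \left(19 - 17091\right) = \left(5 - 4761\right) + \left(19 - 17091\right) = \left(5 - 4761\right) - 17072 = -4756 - 17072 = -21828$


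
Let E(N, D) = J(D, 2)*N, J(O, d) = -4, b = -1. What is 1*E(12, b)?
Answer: -48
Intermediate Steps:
E(N, D) = -4*N
1*E(12, b) = 1*(-4*12) = 1*(-48) = -48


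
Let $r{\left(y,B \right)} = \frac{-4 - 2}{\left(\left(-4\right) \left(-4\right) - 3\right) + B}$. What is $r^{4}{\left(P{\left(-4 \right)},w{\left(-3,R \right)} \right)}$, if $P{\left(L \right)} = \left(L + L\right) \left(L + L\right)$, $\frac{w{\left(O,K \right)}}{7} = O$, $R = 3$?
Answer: $\frac{81}{256} \approx 0.31641$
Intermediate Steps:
$w{\left(O,K \right)} = 7 O$
$P{\left(L \right)} = 4 L^{2}$ ($P{\left(L \right)} = 2 L 2 L = 4 L^{2}$)
$r{\left(y,B \right)} = - \frac{6}{13 + B}$ ($r{\left(y,B \right)} = - \frac{6}{\left(16 - 3\right) + B} = - \frac{6}{13 + B}$)
$r^{4}{\left(P{\left(-4 \right)},w{\left(-3,R \right)} \right)} = \left(- \frac{6}{13 + 7 \left(-3\right)}\right)^{4} = \left(- \frac{6}{13 - 21}\right)^{4} = \left(- \frac{6}{-8}\right)^{4} = \left(\left(-6\right) \left(- \frac{1}{8}\right)\right)^{4} = \left(\frac{3}{4}\right)^{4} = \frac{81}{256}$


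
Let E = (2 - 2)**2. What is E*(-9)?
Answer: 0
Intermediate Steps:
E = 0 (E = 0**2 = 0)
E*(-9) = 0*(-9) = 0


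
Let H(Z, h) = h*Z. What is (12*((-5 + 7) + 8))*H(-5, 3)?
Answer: -1800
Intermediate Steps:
H(Z, h) = Z*h
(12*((-5 + 7) + 8))*H(-5, 3) = (12*((-5 + 7) + 8))*(-5*3) = (12*(2 + 8))*(-15) = (12*10)*(-15) = 120*(-15) = -1800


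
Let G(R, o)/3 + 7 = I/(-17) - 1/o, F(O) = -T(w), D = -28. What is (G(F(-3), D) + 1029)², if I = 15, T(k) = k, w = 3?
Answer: 229057002801/226576 ≈ 1.0110e+6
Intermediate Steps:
F(O) = -3 (F(O) = -1*3 = -3)
G(R, o) = -402/17 - 3/o (G(R, o) = -21 + 3*(15/(-17) - 1/o) = -21 + 3*(15*(-1/17) - 1/o) = -21 + 3*(-15/17 - 1/o) = -21 + (-45/17 - 3/o) = -402/17 - 3/o)
(G(F(-3), D) + 1029)² = ((-402/17 - 3/(-28)) + 1029)² = ((-402/17 - 3*(-1/28)) + 1029)² = ((-402/17 + 3/28) + 1029)² = (-11205/476 + 1029)² = (478599/476)² = 229057002801/226576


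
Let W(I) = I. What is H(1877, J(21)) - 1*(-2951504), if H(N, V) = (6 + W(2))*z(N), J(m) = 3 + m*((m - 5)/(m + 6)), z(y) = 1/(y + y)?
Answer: 5539973012/1877 ≈ 2.9515e+6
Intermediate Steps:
z(y) = 1/(2*y)
J(m) = 3 + m*(-5 + m)/(6 + m) (J(m) = 3 + m*((-5 + m)/(6 + m)) = 3 + m*(-5 + m)/(6 + m))
H(N, V) = 4/N (H(N, V) = (6 + 2)*(1/(2*N)) = 8*(1/(2*N)) = 4/N)
H(1877, J(21)) - 1*(-2951504) = 4/1877 - 1*(-2951504) = 4*(1/1877) + 2951504 = 4/1877 + 2951504 = 5539973012/1877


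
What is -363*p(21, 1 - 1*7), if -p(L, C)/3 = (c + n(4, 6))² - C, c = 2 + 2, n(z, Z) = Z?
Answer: 115434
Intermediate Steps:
c = 4
p(L, C) = -300 + 3*C (p(L, C) = -3*((4 + 6)² - C) = -3*(10² - C) = -3*(100 - C) = -300 + 3*C)
-363*p(21, 1 - 1*7) = -363*(-300 + 3*(1 - 1*7)) = -363*(-300 + 3*(1 - 7)) = -363*(-300 + 3*(-6)) = -363*(-300 - 18) = -363*(-318) = 115434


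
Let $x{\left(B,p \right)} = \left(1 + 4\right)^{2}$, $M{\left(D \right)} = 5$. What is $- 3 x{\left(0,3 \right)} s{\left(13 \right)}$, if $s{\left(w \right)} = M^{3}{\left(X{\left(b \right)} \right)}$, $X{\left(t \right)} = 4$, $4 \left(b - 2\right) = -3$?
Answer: $-9375$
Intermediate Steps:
$b = \frac{5}{4}$ ($b = 2 + \frac{1}{4} \left(-3\right) = 2 - \frac{3}{4} = \frac{5}{4} \approx 1.25$)
$s{\left(w \right)} = 125$ ($s{\left(w \right)} = 5^{3} = 125$)
$x{\left(B,p \right)} = 25$ ($x{\left(B,p \right)} = 5^{2} = 25$)
$- 3 x{\left(0,3 \right)} s{\left(13 \right)} = \left(-3\right) 25 \cdot 125 = \left(-75\right) 125 = -9375$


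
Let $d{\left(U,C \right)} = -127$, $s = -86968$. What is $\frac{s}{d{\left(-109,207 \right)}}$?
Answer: $\frac{86968}{127} \approx 684.79$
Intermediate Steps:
$\frac{s}{d{\left(-109,207 \right)}} = - \frac{86968}{-127} = \left(-86968\right) \left(- \frac{1}{127}\right) = \frac{86968}{127}$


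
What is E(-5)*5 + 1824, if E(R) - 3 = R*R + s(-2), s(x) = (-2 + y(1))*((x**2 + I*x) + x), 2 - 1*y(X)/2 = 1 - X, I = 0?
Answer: 1984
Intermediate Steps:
y(X) = 2 + 2*X (y(X) = 4 - 2*(1 - X) = 4 + (-2 + 2*X) = 2 + 2*X)
s(x) = 2*x + 2*x**2 (s(x) = (-2 + (2 + 2*1))*((x**2 + 0*x) + x) = (-2 + (2 + 2))*((x**2 + 0) + x) = (-2 + 4)*(x**2 + x) = 2*(x + x**2) = 2*x + 2*x**2)
E(R) = 7 + R**2 (E(R) = 3 + (R*R + 2*(-2)*(1 - 2)) = 3 + (R**2 + 2*(-2)*(-1)) = 3 + (R**2 + 4) = 3 + (4 + R**2) = 7 + R**2)
E(-5)*5 + 1824 = (7 + (-5)**2)*5 + 1824 = (7 + 25)*5 + 1824 = 32*5 + 1824 = 160 + 1824 = 1984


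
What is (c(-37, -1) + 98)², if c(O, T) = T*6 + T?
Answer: 8281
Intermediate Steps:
c(O, T) = 7*T (c(O, T) = 6*T + T = 7*T)
(c(-37, -1) + 98)² = (7*(-1) + 98)² = (-7 + 98)² = 91² = 8281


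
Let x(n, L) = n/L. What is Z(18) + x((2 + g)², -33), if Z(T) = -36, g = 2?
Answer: -1204/33 ≈ -36.485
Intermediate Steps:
Z(18) + x((2 + g)², -33) = -36 + (2 + 2)²/(-33) = -36 + 4²*(-1/33) = -36 + 16*(-1/33) = -36 - 16/33 = -1204/33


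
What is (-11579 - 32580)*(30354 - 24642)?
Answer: -252236208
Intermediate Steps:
(-11579 - 32580)*(30354 - 24642) = -44159*5712 = -252236208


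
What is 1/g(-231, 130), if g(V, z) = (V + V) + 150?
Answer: -1/312 ≈ -0.0032051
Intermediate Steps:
g(V, z) = 150 + 2*V (g(V, z) = 2*V + 150 = 150 + 2*V)
1/g(-231, 130) = 1/(150 + 2*(-231)) = 1/(150 - 462) = 1/(-312) = -1/312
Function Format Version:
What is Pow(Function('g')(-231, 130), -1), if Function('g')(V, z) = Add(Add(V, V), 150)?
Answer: Rational(-1, 312) ≈ -0.0032051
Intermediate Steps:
Function('g')(V, z) = Add(150, Mul(2, V)) (Function('g')(V, z) = Add(Mul(2, V), 150) = Add(150, Mul(2, V)))
Pow(Function('g')(-231, 130), -1) = Pow(Add(150, Mul(2, -231)), -1) = Pow(Add(150, -462), -1) = Pow(-312, -1) = Rational(-1, 312)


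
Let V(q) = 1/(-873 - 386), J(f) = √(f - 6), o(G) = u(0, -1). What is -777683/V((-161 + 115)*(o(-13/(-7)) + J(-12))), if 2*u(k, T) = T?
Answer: 979102897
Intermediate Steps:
u(k, T) = T/2
o(G) = -½ (o(G) = (½)*(-1) = -½)
J(f) = √(-6 + f)
V(q) = -1/1259 (V(q) = 1/(-1259) = -1/1259)
-777683/V((-161 + 115)*(o(-13/(-7)) + J(-12))) = -777683/(-1/1259) = -777683*(-1259) = 979102897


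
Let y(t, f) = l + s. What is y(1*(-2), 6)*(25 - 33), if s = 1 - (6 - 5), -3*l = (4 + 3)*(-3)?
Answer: -56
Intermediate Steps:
l = 7 (l = -(4 + 3)*(-3)/3 = -7*(-3)/3 = -⅓*(-21) = 7)
s = 0 (s = 1 - 1*1 = 1 - 1 = 0)
y(t, f) = 7 (y(t, f) = 7 + 0 = 7)
y(1*(-2), 6)*(25 - 33) = 7*(25 - 33) = 7*(-8) = -56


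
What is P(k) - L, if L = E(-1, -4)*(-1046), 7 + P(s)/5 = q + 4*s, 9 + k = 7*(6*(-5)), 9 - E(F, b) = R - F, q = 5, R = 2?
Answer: 1886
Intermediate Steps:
E(F, b) = 7 + F (E(F, b) = 9 - (2 - F) = 9 + (-2 + F) = 7 + F)
k = -219 (k = -9 + 7*(6*(-5)) = -9 + 7*(-30) = -9 - 210 = -219)
P(s) = -10 + 20*s (P(s) = -35 + 5*(5 + 4*s) = -35 + (25 + 20*s) = -10 + 20*s)
L = -6276 (L = (7 - 1)*(-1046) = 6*(-1046) = -6276)
P(k) - L = (-10 + 20*(-219)) - 1*(-6276) = (-10 - 4380) + 6276 = -4390 + 6276 = 1886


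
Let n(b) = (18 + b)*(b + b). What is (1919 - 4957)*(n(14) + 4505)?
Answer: -16408238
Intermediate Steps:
n(b) = 2*b*(18 + b) (n(b) = (18 + b)*(2*b) = 2*b*(18 + b))
(1919 - 4957)*(n(14) + 4505) = (1919 - 4957)*(2*14*(18 + 14) + 4505) = -3038*(2*14*32 + 4505) = -3038*(896 + 4505) = -3038*5401 = -16408238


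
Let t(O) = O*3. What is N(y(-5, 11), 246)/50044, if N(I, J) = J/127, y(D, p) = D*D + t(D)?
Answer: 123/3177794 ≈ 3.8706e-5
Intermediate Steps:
t(O) = 3*O
y(D, p) = D² + 3*D (y(D, p) = D*D + 3*D = D² + 3*D)
N(I, J) = J/127 (N(I, J) = J*(1/127) = J/127)
N(y(-5, 11), 246)/50044 = ((1/127)*246)/50044 = (246/127)*(1/50044) = 123/3177794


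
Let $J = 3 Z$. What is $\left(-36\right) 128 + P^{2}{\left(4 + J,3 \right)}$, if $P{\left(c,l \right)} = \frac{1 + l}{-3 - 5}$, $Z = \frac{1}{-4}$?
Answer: $- \frac{18431}{4} \approx -4607.8$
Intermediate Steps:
$Z = - \frac{1}{4} \approx -0.25$
$J = - \frac{3}{4}$ ($J = 3 \left(- \frac{1}{4}\right) = - \frac{3}{4} \approx -0.75$)
$P{\left(c,l \right)} = - \frac{1}{8} - \frac{l}{8}$ ($P{\left(c,l \right)} = \frac{1 + l}{-8} = \left(1 + l\right) \left(- \frac{1}{8}\right) = - \frac{1}{8} - \frac{l}{8}$)
$\left(-36\right) 128 + P^{2}{\left(4 + J,3 \right)} = \left(-36\right) 128 + \left(- \frac{1}{8} - \frac{3}{8}\right)^{2} = -4608 + \left(- \frac{1}{8} - \frac{3}{8}\right)^{2} = -4608 + \left(- \frac{1}{2}\right)^{2} = -4608 + \frac{1}{4} = - \frac{18431}{4}$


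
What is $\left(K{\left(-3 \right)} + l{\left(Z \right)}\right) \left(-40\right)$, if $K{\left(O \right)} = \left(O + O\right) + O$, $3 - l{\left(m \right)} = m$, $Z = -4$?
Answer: $80$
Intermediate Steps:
$l{\left(m \right)} = 3 - m$
$K{\left(O \right)} = 3 O$ ($K{\left(O \right)} = 2 O + O = 3 O$)
$\left(K{\left(-3 \right)} + l{\left(Z \right)}\right) \left(-40\right) = \left(3 \left(-3\right) + \left(3 - -4\right)\right) \left(-40\right) = \left(-9 + \left(3 + 4\right)\right) \left(-40\right) = \left(-9 + 7\right) \left(-40\right) = \left(-2\right) \left(-40\right) = 80$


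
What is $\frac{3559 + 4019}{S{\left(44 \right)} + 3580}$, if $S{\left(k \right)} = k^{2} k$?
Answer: $\frac{1263}{14794} \approx 0.085372$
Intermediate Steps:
$S{\left(k \right)} = k^{3}$
$\frac{3559 + 4019}{S{\left(44 \right)} + 3580} = \frac{3559 + 4019}{44^{3} + 3580} = \frac{7578}{85184 + 3580} = \frac{7578}{88764} = 7578 \cdot \frac{1}{88764} = \frac{1263}{14794}$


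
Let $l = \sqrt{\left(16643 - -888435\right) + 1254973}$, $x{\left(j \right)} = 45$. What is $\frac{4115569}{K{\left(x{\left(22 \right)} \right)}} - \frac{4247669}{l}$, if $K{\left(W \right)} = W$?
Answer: $\frac{4115569}{45} - \frac{4247669 \sqrt{2160051}}{2160051} \approx 88567.0$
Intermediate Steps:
$l = \sqrt{2160051}$ ($l = \sqrt{\left(16643 + 888435\right) + 1254973} = \sqrt{905078 + 1254973} = \sqrt{2160051} \approx 1469.7$)
$\frac{4115569}{K{\left(x{\left(22 \right)} \right)}} - \frac{4247669}{l} = \frac{4115569}{45} - \frac{4247669}{\sqrt{2160051}} = 4115569 \cdot \frac{1}{45} - 4247669 \frac{\sqrt{2160051}}{2160051} = \frac{4115569}{45} - \frac{4247669 \sqrt{2160051}}{2160051}$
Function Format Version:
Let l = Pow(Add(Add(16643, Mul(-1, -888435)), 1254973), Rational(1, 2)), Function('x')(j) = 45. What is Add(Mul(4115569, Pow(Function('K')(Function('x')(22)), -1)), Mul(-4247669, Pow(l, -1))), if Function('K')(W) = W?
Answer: Add(Rational(4115569, 45), Mul(Rational(-4247669, 2160051), Pow(2160051, Rational(1, 2)))) ≈ 88567.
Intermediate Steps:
l = Pow(2160051, Rational(1, 2)) (l = Pow(Add(Add(16643, 888435), 1254973), Rational(1, 2)) = Pow(Add(905078, 1254973), Rational(1, 2)) = Pow(2160051, Rational(1, 2)) ≈ 1469.7)
Add(Mul(4115569, Pow(Function('K')(Function('x')(22)), -1)), Mul(-4247669, Pow(l, -1))) = Add(Mul(4115569, Pow(45, -1)), Mul(-4247669, Pow(Pow(2160051, Rational(1, 2)), -1))) = Add(Mul(4115569, Rational(1, 45)), Mul(-4247669, Mul(Rational(1, 2160051), Pow(2160051, Rational(1, 2))))) = Add(Rational(4115569, 45), Mul(Rational(-4247669, 2160051), Pow(2160051, Rational(1, 2))))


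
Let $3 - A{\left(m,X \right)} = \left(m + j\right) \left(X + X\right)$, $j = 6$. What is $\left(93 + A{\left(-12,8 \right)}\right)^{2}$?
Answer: $36864$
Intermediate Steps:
$A{\left(m,X \right)} = 3 - 2 X \left(6 + m\right)$ ($A{\left(m,X \right)} = 3 - \left(m + 6\right) \left(X + X\right) = 3 - \left(6 + m\right) 2 X = 3 - 2 X \left(6 + m\right)$)
$\left(93 + A{\left(-12,8 \right)}\right)^{2} = \left(93 - \left(93 - 192\right)\right)^{2} = \left(93 + \left(3 - 96 + 192\right)\right)^{2} = \left(93 + 99\right)^{2} = 192^{2} = 36864$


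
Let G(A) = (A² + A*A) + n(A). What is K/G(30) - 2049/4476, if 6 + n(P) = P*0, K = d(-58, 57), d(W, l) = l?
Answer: -190043/446108 ≈ -0.42600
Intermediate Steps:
K = 57
n(P) = -6 (n(P) = -6 + P*0 = -6 + 0 = -6)
G(A) = -6 + 2*A² (G(A) = (A² + A*A) - 6 = (A² + A²) - 6 = 2*A² - 6 = -6 + 2*A²)
K/G(30) - 2049/4476 = 57/(-6 + 2*30²) - 2049/4476 = 57/(-6 + 2*900) - 2049*1/4476 = 57/(-6 + 1800) - 683/1492 = 57/1794 - 683/1492 = 57*(1/1794) - 683/1492 = 19/598 - 683/1492 = -190043/446108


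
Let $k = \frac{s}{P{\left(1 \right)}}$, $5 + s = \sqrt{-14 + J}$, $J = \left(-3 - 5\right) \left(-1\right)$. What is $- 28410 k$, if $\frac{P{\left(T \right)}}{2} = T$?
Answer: $71025 - 14205 i \sqrt{6} \approx 71025.0 - 34795.0 i$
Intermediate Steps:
$J = 8$ ($J = \left(-8\right) \left(-1\right) = 8$)
$P{\left(T \right)} = 2 T$
$s = -5 + i \sqrt{6}$ ($s = -5 + \sqrt{-14 + 8} = -5 + \sqrt{-6} = -5 + i \sqrt{6} \approx -5.0 + 2.4495 i$)
$k = - \frac{5}{2} + \frac{i \sqrt{6}}{2}$ ($k = \frac{-5 + i \sqrt{6}}{2 \cdot 1} = \frac{-5 + i \sqrt{6}}{2} = \left(-5 + i \sqrt{6}\right) \frac{1}{2} = - \frac{5}{2} + \frac{i \sqrt{6}}{2} \approx -2.5 + 1.2247 i$)
$- 28410 k = - 28410 \left(- \frac{5}{2} + \frac{i \sqrt{6}}{2}\right) = 71025 - 14205 i \sqrt{6}$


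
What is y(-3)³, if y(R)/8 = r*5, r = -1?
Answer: -64000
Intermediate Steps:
y(R) = -40 (y(R) = 8*(-1*5) = 8*(-5) = -40)
y(-3)³ = (-40)³ = -64000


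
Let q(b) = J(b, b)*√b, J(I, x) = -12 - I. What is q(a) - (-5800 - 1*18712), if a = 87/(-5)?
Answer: 24512 + 27*I*√435/25 ≈ 24512.0 + 22.525*I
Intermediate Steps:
a = -87/5 (a = 87*(-⅕) = -87/5 ≈ -17.400)
q(b) = √b*(-12 - b) (q(b) = (-12 - b)*√b = √b*(-12 - b))
q(a) - (-5800 - 1*18712) = √(-87/5)*(-12 - 1*(-87/5)) - (-5800 - 1*18712) = (I*√435/5)*(-12 + 87/5) - (-5800 - 18712) = (I*√435/5)*(27/5) - 1*(-24512) = 27*I*√435/25 + 24512 = 24512 + 27*I*√435/25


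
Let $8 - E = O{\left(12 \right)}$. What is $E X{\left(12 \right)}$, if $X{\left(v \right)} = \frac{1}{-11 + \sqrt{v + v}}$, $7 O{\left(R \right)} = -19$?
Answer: $- \frac{825}{679} - \frac{150 \sqrt{6}}{679} \approx -1.7561$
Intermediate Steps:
$O{\left(R \right)} = - \frac{19}{7}$ ($O{\left(R \right)} = \frac{1}{7} \left(-19\right) = - \frac{19}{7}$)
$E = \frac{75}{7}$ ($E = 8 - - \frac{19}{7} = 8 + \frac{19}{7} = \frac{75}{7} \approx 10.714$)
$X{\left(v \right)} = \frac{1}{-11 + \sqrt{2} \sqrt{v}}$ ($X{\left(v \right)} = \frac{1}{-11 + \sqrt{2 v}} = \frac{1}{-11 + \sqrt{2} \sqrt{v}}$)
$E X{\left(12 \right)} = \frac{75}{7 \left(-11 + \sqrt{2} \sqrt{12}\right)} = \frac{75}{7 \left(-11 + \sqrt{2} \cdot 2 \sqrt{3}\right)} = \frac{75}{7 \left(-11 + 2 \sqrt{6}\right)}$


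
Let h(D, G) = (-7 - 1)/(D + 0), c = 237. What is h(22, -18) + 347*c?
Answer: 904625/11 ≈ 82239.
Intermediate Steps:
h(D, G) = -8/D
h(22, -18) + 347*c = -8/22 + 347*237 = -8*1/22 + 82239 = -4/11 + 82239 = 904625/11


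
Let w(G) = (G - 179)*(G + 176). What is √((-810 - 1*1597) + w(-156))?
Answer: I*√9107 ≈ 95.431*I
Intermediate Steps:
w(G) = (-179 + G)*(176 + G)
√((-810 - 1*1597) + w(-156)) = √((-810 - 1*1597) + (-31504 + (-156)² - 3*(-156))) = √((-810 - 1597) + (-31504 + 24336 + 468)) = √(-2407 - 6700) = √(-9107) = I*√9107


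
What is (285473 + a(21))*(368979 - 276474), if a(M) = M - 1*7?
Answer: 26408974935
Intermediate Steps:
a(M) = -7 + M (a(M) = M - 7 = -7 + M)
(285473 + a(21))*(368979 - 276474) = (285473 + (-7 + 21))*(368979 - 276474) = (285473 + 14)*92505 = 285487*92505 = 26408974935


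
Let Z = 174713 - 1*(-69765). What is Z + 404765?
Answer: 649243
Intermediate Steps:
Z = 244478 (Z = 174713 + 69765 = 244478)
Z + 404765 = 244478 + 404765 = 649243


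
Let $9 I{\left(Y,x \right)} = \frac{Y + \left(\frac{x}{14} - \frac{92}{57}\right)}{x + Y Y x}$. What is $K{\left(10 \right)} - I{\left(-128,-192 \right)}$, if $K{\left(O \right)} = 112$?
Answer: $\frac{10907446547}{97387920} \approx 112.0$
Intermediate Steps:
$I{\left(Y,x \right)} = \frac{- \frac{92}{57} + Y + \frac{x}{14}}{9 \left(x + x Y^{2}\right)}$ ($I{\left(Y,x \right)} = \frac{\left(Y + \left(\frac{x}{14} - \frac{92}{57}\right)\right) \frac{1}{x + Y Y x}}{9} = \frac{\left(Y + \left(x \frac{1}{14} - \frac{92}{57}\right)\right) \frac{1}{x + Y^{2} x}}{9} = \frac{\left(Y + \left(\frac{x}{14} - \frac{92}{57}\right)\right) \frac{1}{x + x Y^{2}}}{9} = \frac{\left(Y + \left(- \frac{92}{57} + \frac{x}{14}\right)\right) \frac{1}{x + x Y^{2}}}{9} = \frac{\left(- \frac{92}{57} + Y + \frac{x}{14}\right) \frac{1}{x + x Y^{2}}}{9} = \frac{\frac{1}{x + x Y^{2}} \left(- \frac{92}{57} + Y + \frac{x}{14}\right)}{9} = \frac{- \frac{92}{57} + Y + \frac{x}{14}}{9 \left(x + x Y^{2}\right)}$)
$K{\left(10 \right)} - I{\left(-128,-192 \right)} = 112 - \frac{-1288 + 57 \left(-192\right) + 798 \left(-128\right)}{7182 \left(-192\right) \left(1 + \left(-128\right)^{2}\right)} = 112 - \frac{1}{7182} \left(- \frac{1}{192}\right) \frac{1}{1 + 16384} \left(-1288 - 10944 - 102144\right) = 112 - \frac{1}{7182} \left(- \frac{1}{192}\right) \frac{1}{16385} \left(-114376\right) = 112 - \frac{493}{97387920} = \frac{10907446547}{97387920}$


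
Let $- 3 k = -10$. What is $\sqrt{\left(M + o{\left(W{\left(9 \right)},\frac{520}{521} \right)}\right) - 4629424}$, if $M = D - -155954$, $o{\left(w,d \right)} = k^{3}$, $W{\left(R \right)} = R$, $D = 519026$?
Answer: $\frac{2 i \sqrt{80076741}}{9} \approx 1988.6 i$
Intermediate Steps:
$k = \frac{10}{3}$ ($k = \left(- \frac{1}{3}\right) \left(-10\right) = \frac{10}{3} \approx 3.3333$)
$o{\left(w,d \right)} = \frac{1000}{27}$ ($o{\left(w,d \right)} = \left(\frac{10}{3}\right)^{3} = \frac{1000}{27}$)
$M = 674980$ ($M = 519026 - -155954 = 519026 + 155954 = 674980$)
$\sqrt{\left(M + o{\left(W{\left(9 \right)},\frac{520}{521} \right)}\right) - 4629424} = \sqrt{\left(674980 + \frac{1000}{27}\right) - 4629424} = \sqrt{\frac{18225460}{27} - 4629424} = \sqrt{- \frac{106768988}{27}} = \frac{2 i \sqrt{80076741}}{9}$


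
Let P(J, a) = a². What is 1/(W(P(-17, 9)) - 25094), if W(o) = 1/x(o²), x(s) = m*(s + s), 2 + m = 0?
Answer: -26244/658566937 ≈ -3.9850e-5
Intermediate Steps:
m = -2 (m = -2 + 0 = -2)
x(s) = -4*s (x(s) = -2*(s + s) = -4*s)
W(o) = -1/(4*o²) (W(o) = 1/(-4*o²) = -1/(4*o²))
1/(W(P(-17, 9)) - 25094) = 1/(-1/(4*(9²)²) - 25094) = 1/(-¼/81² - 25094) = 1/(-¼*1/6561 - 25094) = 1/(-1/26244 - 25094) = 1/(-658566937/26244) = -26244/658566937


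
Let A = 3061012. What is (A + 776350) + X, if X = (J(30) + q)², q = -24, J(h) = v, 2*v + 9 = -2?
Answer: 15352929/4 ≈ 3.8382e+6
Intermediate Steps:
v = -11/2 (v = -9/2 + (½)*(-2) = -9/2 - 1 = -11/2 ≈ -5.5000)
J(h) = -11/2
X = 3481/4 (X = (-11/2 - 24)² = (-59/2)² = 3481/4 ≈ 870.25)
(A + 776350) + X = (3061012 + 776350) + 3481/4 = 3837362 + 3481/4 = 15352929/4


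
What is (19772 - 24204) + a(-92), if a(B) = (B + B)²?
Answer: 29424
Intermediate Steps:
a(B) = 4*B² (a(B) = (2*B)² = 4*B²)
(19772 - 24204) + a(-92) = (19772 - 24204) + 4*(-92)² = -4432 + 4*8464 = -4432 + 33856 = 29424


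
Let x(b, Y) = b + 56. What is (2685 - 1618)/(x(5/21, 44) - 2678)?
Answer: -22407/55057 ≈ -0.40698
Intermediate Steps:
x(b, Y) = 56 + b
(2685 - 1618)/(x(5/21, 44) - 2678) = (2685 - 1618)/((56 + 5/21) - 2678) = 1067/((56 + 5*(1/21)) - 2678) = 1067/((56 + 5/21) - 2678) = 1067/(1181/21 - 2678) = 1067/(-55057/21) = 1067*(-21/55057) = -22407/55057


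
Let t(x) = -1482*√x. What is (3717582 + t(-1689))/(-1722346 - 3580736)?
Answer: -619597/883847 + 247*I*√1689/883847 ≈ -0.70102 + 0.011485*I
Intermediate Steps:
(3717582 + t(-1689))/(-1722346 - 3580736) = (3717582 - 1482*I*√1689)/(-1722346 - 3580736) = (3717582 - 1482*I*√1689)/(-5303082) = (3717582 - 1482*I*√1689)*(-1/5303082) = -619597/883847 + 247*I*√1689/883847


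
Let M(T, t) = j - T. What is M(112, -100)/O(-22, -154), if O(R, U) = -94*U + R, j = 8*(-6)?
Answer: -80/7227 ≈ -0.011070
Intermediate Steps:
j = -48
M(T, t) = -48 - T
O(R, U) = R - 94*U
M(112, -100)/O(-22, -154) = (-48 - 1*112)/(-22 - 94*(-154)) = (-48 - 112)/(-22 + 14476) = -160/14454 = -160*1/14454 = -80/7227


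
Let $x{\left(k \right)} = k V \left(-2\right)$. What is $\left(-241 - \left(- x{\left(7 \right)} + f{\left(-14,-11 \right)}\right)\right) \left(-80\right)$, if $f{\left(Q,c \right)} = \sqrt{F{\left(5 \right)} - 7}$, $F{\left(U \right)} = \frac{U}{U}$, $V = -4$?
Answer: $14800 + 80 i \sqrt{6} \approx 14800.0 + 195.96 i$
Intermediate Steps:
$x{\left(k \right)} = 8 k$ ($x{\left(k \right)} = k \left(-4\right) \left(-2\right) = - 4 k \left(-2\right) = 8 k$)
$F{\left(U \right)} = 1$
$f{\left(Q,c \right)} = i \sqrt{6}$ ($f{\left(Q,c \right)} = \sqrt{1 - 7} = \sqrt{-6} = i \sqrt{6}$)
$\left(-241 - \left(- x{\left(7 \right)} + f{\left(-14,-11 \right)}\right)\right) \left(-80\right) = \left(-241 + \left(8 \cdot 7 - i \sqrt{6}\right)\right) \left(-80\right) = \left(-241 + \left(56 - i \sqrt{6}\right)\right) \left(-80\right) = \left(-185 - i \sqrt{6}\right) \left(-80\right) = 14800 + 80 i \sqrt{6}$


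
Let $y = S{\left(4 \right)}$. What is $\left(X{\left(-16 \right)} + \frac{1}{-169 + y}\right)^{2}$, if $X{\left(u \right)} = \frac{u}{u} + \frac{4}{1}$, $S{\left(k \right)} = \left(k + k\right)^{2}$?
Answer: $\frac{274576}{11025} \approx 24.905$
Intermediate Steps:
$S{\left(k \right)} = 4 k^{2}$ ($S{\left(k \right)} = \left(2 k\right)^{2} = 4 k^{2}$)
$X{\left(u \right)} = 5$ ($X{\left(u \right)} = 1 + 4 \cdot 1 = 1 + 4 = 5$)
$y = 64$ ($y = 4 \cdot 4^{2} = 4 \cdot 16 = 64$)
$\left(X{\left(-16 \right)} + \frac{1}{-169 + y}\right)^{2} = \left(5 + \frac{1}{-169 + 64}\right)^{2} = \left(5 + \frac{1}{-105}\right)^{2} = \left(5 - \frac{1}{105}\right)^{2} = \left(\frac{524}{105}\right)^{2} = \frac{274576}{11025}$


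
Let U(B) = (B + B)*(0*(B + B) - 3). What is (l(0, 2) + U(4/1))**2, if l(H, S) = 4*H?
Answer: 576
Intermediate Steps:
U(B) = -6*B (U(B) = (2*B)*(0*(2*B) - 3) = (2*B)*(0 - 3) = (2*B)*(-3) = -6*B)
(l(0, 2) + U(4/1))**2 = (4*0 - 24/1)**2 = (0 - 24)**2 = (-24)**2 = 576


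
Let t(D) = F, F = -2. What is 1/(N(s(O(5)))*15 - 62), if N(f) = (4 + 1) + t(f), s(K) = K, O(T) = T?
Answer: -1/17 ≈ -0.058824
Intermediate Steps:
t(D) = -2
N(f) = 3 (N(f) = (4 + 1) - 2 = 5 - 2 = 3)
1/(N(s(O(5)))*15 - 62) = 1/(3*15 - 62) = 1/(45 - 62) = 1/(-17) = -1/17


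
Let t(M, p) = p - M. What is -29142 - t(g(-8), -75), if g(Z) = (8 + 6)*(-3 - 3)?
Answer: -29151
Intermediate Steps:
g(Z) = -84 (g(Z) = 14*(-6) = -84)
-29142 - t(g(-8), -75) = -29142 - (-75 - 1*(-84)) = -29142 - (-75 + 84) = -29142 - 1*9 = -29142 - 9 = -29151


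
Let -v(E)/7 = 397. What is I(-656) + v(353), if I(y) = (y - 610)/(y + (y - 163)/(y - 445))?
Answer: -667826519/240479 ≈ -2777.1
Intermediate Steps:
v(E) = -2779 (v(E) = -7*397 = -2779)
I(y) = (-610 + y)/(y + (-163 + y)/(-445 + y))
I(-656) + v(353) = (-271450 - 1*(-656)² + 1055*(-656))/(163 - 1*(-656)² + 444*(-656)) - 2779 = (-271450 - 1*430336 - 692080)/(163 - 1*430336 - 291264) - 2779 = (-271450 - 430336 - 692080)/(163 - 430336 - 291264) - 2779 = -1393866/(-721437) - 2779 = -1/721437*(-1393866) - 2779 = 464622/240479 - 2779 = -667826519/240479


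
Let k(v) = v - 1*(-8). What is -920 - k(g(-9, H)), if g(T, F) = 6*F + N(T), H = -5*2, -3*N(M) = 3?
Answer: -867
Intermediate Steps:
N(M) = -1 (N(M) = -1/3*3 = -1)
H = -10
g(T, F) = -1 + 6*F (g(T, F) = 6*F - 1 = -1 + 6*F)
k(v) = 8 + v (k(v) = v + 8 = 8 + v)
-920 - k(g(-9, H)) = -920 - (8 + (-1 + 6*(-10))) = -920 - (8 + (-1 - 60)) = -920 - (8 - 61) = -920 - 1*(-53) = -920 + 53 = -867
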